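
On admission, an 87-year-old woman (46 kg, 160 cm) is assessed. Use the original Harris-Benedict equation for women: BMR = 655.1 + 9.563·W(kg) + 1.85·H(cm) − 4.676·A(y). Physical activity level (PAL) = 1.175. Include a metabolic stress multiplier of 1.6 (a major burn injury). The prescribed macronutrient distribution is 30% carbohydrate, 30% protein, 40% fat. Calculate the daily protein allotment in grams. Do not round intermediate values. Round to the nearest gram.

Harris-Benedict: BMR = 655.1 + 9.563(46) + 1.85(160) − 4.676(87) = 984.186 kcal/day.
TEE = 984.186 × 1.175 = 1156.4186 kcal/day.
With stress factor 1.6: 1156.4186 × 1.6 = 1850.2697 kcal/day.
Protein energy = 30% × 1850.2697 = 555.0809 kcal.
Protein = 555.0809 ÷ 4 kcal/g = 138.7702 g.

139 g/day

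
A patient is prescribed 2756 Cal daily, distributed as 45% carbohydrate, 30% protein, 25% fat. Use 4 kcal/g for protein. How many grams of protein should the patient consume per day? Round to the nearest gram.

207 g/day

Protein energy = 30% × 2756 = 826.8 kcal.
At 4 kcal/g: 826.8 ÷ 4 = 206.7 g.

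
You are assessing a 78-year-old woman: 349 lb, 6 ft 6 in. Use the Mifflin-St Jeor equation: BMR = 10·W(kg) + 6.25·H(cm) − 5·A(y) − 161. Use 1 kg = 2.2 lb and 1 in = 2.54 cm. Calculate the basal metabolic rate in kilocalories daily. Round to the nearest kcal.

2274 kilocalories daily

Convert to metric: weight = 349 ÷ 2.2 = 158.6364 kg; height = (6×12 + 6) × 2.54 = 78 × 2.54 = 198.12 cm.
Mifflin-St Jeor (female): BMR = 10(158.6364) + 6.25(198.12) − 5(78) − 161 = 1586.3636 + 1238.25 − 390 − 161 = 2273.6136 kcal/day.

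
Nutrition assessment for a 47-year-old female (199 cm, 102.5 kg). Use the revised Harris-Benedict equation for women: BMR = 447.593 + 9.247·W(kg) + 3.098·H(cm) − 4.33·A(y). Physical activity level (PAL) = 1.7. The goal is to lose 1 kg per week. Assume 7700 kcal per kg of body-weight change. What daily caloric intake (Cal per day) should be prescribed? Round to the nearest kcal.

Harris-Benedict: BMR = 447.593 + 9.247(102.5) + 3.098(199) − 4.33(47) = 1808.4025 kcal/day.
TEE = 1808.4025 × 1.7 = 3074.2843 kcal/day.
Required daily deficit = 1 × 7700 ÷ 7 = 1100 kcal/day.
Target intake = 3074.2843 − 1100 = 1974.2843 kcal/day.

1974 Cal per day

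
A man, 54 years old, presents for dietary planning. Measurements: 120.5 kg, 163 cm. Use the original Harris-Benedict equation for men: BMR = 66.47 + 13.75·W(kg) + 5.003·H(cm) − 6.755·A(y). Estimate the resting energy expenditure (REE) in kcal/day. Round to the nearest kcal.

Harris-Benedict: BMR = 66.47 + 13.75(120.5) + 5.003(163) − 6.755(54) = 2174.064 kcal/day.

2174 kcal/day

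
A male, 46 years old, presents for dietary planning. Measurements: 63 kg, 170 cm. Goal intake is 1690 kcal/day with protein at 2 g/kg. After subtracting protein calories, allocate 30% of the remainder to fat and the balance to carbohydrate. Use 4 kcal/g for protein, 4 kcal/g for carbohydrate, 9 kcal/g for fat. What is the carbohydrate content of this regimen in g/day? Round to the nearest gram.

Protein = 2 × 63 = 126 g → 126 × 4 = 504 kcal.
Non-protein calories = 1690 − 504 = 1186 kcal.
Fat: 30% × 1186 = 355.8 kcal; carbohydrate: 830.2 kcal.
Carbohydrate: 830.2 kcal ÷ 4 kcal/g = 207.55 g.

208 g/day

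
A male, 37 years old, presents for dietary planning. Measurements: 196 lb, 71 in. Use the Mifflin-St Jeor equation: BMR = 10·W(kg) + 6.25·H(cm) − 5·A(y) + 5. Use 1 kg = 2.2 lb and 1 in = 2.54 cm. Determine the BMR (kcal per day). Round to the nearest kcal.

Convert to metric: weight = 196 ÷ 2.2 = 89.0909 kg; height = 71 × 2.54 = 180.34 cm.
Mifflin-St Jeor (male): BMR = 10(89.0909) + 6.25(180.34) − 5(37) + 5 = 890.9091 + 1127.125 − 185 + 5 = 1838.0341 kcal/day.

1838 kcal per day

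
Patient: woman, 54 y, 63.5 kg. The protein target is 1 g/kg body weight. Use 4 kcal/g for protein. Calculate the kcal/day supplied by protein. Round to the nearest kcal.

254 kcal/day

Protein = 1 g/kg × 63.5 kg = 63.5 g/day.
Protein energy = 63.5 g × 4 kcal/g = 254 kcal/day.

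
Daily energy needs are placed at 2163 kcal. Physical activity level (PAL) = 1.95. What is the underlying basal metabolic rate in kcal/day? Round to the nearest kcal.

1109 kcal/day

BMR = TEE ÷ activity factor = 2163 ÷ 1.95 = 1109.2308 kcal/day.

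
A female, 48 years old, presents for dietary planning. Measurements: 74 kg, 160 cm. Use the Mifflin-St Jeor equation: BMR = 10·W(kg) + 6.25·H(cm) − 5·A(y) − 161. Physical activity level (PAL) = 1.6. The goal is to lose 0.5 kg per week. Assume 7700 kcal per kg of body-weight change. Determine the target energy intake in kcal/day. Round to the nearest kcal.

1592 kcal/day

Mifflin-St Jeor (female): BMR = 10(74) + 6.25(160) − 5(48) − 161 = 740 + 1000 − 240 − 161 = 1339 kcal/day.
TEE = 1339 × 1.6 = 2142.4 kcal/day.
Required daily deficit = 0.5 × 7700 ÷ 7 = 550 kcal/day.
Target intake = 2142.4 − 550 = 1592.4 kcal/day.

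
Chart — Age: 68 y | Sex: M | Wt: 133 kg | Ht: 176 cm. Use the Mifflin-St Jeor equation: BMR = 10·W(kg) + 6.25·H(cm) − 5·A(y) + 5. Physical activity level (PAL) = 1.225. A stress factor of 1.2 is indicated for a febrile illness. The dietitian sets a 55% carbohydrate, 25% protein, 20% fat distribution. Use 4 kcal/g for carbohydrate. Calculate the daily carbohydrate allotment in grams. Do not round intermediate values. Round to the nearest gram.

Mifflin-St Jeor (male): BMR = 10(133) + 6.25(176) − 5(68) + 5 = 1330 + 1100 − 340 + 5 = 2095 kcal/day.
TEE = 2095 × 1.225 = 2566.375 kcal/day.
With stress factor 1.2: 2566.375 × 1.2 = 3079.65 kcal/day.
Carbohydrate energy = 55% × 3079.65 = 1693.8075 kcal.
Carbohydrate = 1693.8075 ÷ 4 kcal/g = 423.4519 g.

423 g/day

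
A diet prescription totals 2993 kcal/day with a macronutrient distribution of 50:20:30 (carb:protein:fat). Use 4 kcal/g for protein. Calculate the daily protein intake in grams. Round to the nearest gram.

Protein energy = 20% × 2993 = 598.6 kcal.
At 4 kcal/g: 598.6 ÷ 4 = 149.65 g.

150 g/day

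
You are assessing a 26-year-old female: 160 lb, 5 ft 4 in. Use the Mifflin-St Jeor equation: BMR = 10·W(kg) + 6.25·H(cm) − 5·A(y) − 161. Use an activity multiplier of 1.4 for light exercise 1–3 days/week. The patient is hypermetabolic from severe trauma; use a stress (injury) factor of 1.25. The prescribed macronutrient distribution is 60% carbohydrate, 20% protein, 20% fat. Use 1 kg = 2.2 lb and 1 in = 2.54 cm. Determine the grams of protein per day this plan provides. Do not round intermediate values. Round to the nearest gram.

127 g/day

Convert to metric: weight = 160 ÷ 2.2 = 72.7273 kg; height = (5×12 + 4) × 2.54 = 64 × 2.54 = 162.56 cm.
Mifflin-St Jeor (female): BMR = 10(72.7273) + 6.25(162.56) − 5(26) − 161 = 727.2727 + 1016 − 130 − 161 = 1452.2727 kcal/day.
TEE = 1452.2727 × 1.4 = 2033.1818 kcal/day.
With stress factor 1.25: 2033.1818 × 1.25 = 2541.4773 kcal/day.
Protein energy = 20% × 2541.4773 = 508.2955 kcal.
Protein = 508.2955 ÷ 4 kcal/g = 127.0739 g.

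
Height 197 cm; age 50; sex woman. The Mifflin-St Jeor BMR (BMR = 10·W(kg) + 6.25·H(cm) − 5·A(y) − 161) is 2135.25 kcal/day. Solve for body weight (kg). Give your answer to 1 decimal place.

131.5 kg

2135.25 = 10·W + 6.25(197) − 5(50) − 161
10·W = 2135.25 − 820.25 = 1315, so W = 131.5 kg.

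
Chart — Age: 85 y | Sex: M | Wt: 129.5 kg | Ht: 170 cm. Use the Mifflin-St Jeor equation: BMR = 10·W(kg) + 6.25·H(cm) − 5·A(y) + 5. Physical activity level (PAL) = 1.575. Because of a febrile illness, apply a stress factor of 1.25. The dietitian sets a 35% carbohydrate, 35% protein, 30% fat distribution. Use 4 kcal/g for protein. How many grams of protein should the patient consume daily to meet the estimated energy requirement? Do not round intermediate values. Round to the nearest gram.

334 g/day

Mifflin-St Jeor (male): BMR = 10(129.5) + 6.25(170) − 5(85) + 5 = 1295 + 1062.5 − 425 + 5 = 1937.5 kcal/day.
TEE = 1937.5 × 1.575 = 3051.5625 kcal/day.
With stress factor 1.25: 3051.5625 × 1.25 = 3814.4531 kcal/day.
Protein energy = 35% × 3814.4531 = 1335.0586 kcal.
Protein = 1335.0586 ÷ 4 kcal/g = 333.7646 g.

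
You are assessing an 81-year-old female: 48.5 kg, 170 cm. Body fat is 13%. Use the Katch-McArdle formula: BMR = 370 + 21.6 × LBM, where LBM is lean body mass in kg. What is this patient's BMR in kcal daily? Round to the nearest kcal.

LBM = 48.5 × (1 − 0.13) = 42.195 kg. Katch-McArdle: BMR = 370 + 21.6 × 42.195 = 1281.412 kcal/day.

1281 kcal daily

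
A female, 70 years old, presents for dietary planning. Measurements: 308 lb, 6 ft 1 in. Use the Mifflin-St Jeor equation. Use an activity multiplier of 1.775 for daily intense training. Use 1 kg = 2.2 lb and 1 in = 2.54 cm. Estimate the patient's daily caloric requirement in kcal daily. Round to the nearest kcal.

3635 kcal daily

Convert to metric: weight = 308 ÷ 2.2 = 140 kg; height = (6×12 + 1) × 2.54 = 73 × 2.54 = 185.42 cm.
Mifflin-St Jeor (female): BMR = 10(140) + 6.25(185.42) − 5(70) − 161 = 1400 + 1158.875 − 350 − 161 = 2047.875 kcal/day.
TEE = BMR × activity factor = 2047.875 × 1.775 = 3634.9781 kcal/day.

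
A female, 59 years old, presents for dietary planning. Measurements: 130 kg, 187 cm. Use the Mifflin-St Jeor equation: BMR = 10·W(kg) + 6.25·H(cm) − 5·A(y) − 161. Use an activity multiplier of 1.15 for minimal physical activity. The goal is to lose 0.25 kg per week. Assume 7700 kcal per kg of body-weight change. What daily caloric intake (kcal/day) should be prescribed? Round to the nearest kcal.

Mifflin-St Jeor (female): BMR = 10(130) + 6.25(187) − 5(59) − 161 = 1300 + 1168.75 − 295 − 161 = 2012.75 kcal/day.
TEE = 2012.75 × 1.15 = 2314.6625 kcal/day.
Required daily deficit = 0.25 × 7700 ÷ 7 = 275 kcal/day.
Target intake = 2314.6625 − 275 = 2039.6625 kcal/day.

2040 kcal/day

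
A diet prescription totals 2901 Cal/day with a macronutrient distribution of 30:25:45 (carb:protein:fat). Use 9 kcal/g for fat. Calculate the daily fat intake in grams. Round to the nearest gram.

Fat energy = 45% × 2901 = 1305.45 kcal.
At 9 kcal/g: 1305.45 ÷ 9 = 145.05 g.

145 g/day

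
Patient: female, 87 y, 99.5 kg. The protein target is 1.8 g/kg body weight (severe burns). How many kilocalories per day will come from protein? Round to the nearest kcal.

Protein = 1.8 g/kg × 99.5 kg = 179.1 g/day.
Protein energy = 179.1 g × 4 kcal/g = 716.4 kcal/day.

716 kcal/day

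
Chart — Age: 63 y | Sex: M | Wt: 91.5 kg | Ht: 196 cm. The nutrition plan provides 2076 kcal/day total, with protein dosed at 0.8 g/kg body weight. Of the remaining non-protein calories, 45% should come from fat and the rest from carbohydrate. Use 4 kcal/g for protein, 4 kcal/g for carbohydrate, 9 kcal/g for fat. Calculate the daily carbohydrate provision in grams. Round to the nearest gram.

Protein = 0.8 × 91.5 = 73.2 g → 73.2 × 4 = 292.8 kcal.
Non-protein calories = 2076 − 292.8 = 1783.2 kcal.
Fat: 45% × 1783.2 = 802.44 kcal; carbohydrate: 980.76 kcal.
Carbohydrate: 980.76 kcal ÷ 4 kcal/g = 245.19 g.

245 g/day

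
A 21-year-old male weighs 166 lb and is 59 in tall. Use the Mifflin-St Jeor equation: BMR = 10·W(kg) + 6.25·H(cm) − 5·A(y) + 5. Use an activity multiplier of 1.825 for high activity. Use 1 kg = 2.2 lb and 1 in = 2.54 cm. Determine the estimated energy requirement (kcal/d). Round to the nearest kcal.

Convert to metric: weight = 166 ÷ 2.2 = 75.4545 kg; height = 59 × 2.54 = 149.86 cm.
Mifflin-St Jeor (male): BMR = 10(75.4545) + 6.25(149.86) − 5(21) + 5 = 754.5455 + 936.625 − 105 + 5 = 1591.1705 kcal/day.
TEE = BMR × activity factor = 1591.1705 × 1.825 = 2903.8861 kcal/day.

2904 kcal/d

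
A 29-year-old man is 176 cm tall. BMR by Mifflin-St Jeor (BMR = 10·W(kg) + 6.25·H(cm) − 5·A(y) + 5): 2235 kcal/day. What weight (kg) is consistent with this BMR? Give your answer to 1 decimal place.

127.5 kg

2235 = 10·W + 6.25(176) − 5(29) + 5
10·W = 2235 − 960 = 1275, so W = 127.5 kg.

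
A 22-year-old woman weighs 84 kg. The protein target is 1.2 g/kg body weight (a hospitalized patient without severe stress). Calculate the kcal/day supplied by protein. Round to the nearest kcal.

403 kcal/day

Protein = 1.2 g/kg × 84 kg = 100.8 g/day.
Protein energy = 100.8 g × 4 kcal/g = 403.2 kcal/day.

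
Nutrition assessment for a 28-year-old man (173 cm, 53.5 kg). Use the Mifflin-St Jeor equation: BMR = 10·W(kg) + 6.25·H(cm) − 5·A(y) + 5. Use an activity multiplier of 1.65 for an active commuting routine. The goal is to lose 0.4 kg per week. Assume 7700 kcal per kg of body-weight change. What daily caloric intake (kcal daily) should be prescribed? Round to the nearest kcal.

2004 kcal daily

Mifflin-St Jeor (male): BMR = 10(53.5) + 6.25(173) − 5(28) + 5 = 535 + 1081.25 − 140 + 5 = 1481.25 kcal/day.
TEE = 1481.25 × 1.65 = 2444.0625 kcal/day.
Required daily deficit = 0.4 × 7700 ÷ 7 = 440 kcal/day.
Target intake = 2444.0625 − 440 = 2004.0625 kcal/day.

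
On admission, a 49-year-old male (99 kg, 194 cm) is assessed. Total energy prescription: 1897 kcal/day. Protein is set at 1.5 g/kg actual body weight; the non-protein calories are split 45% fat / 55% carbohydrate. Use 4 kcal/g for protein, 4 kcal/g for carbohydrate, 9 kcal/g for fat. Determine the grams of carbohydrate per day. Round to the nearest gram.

Protein = 1.5 × 99 = 148.5 g → 148.5 × 4 = 594 kcal.
Non-protein calories = 1897 − 594 = 1303 kcal.
Fat: 45% × 1303 = 586.35 kcal; carbohydrate: 716.65 kcal.
Carbohydrate: 716.65 kcal ÷ 4 kcal/g = 179.1625 g.

179 g/day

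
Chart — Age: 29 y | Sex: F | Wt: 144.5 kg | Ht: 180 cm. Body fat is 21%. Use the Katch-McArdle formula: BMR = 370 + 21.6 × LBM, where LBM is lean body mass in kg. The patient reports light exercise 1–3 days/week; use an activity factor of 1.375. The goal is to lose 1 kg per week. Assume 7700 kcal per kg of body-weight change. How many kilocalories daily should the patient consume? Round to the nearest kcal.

LBM = 144.5 × (1 − 0.21) = 114.155 kg. Katch-McArdle: BMR = 370 + 21.6 × 114.155 = 2835.748 kcal/day.
TEE = 2835.748 × 1.375 = 3899.1535 kcal/day.
Required daily deficit = 1 × 7700 ÷ 7 = 1100 kcal/day.
Target intake = 3899.1535 − 1100 = 2799.1535 kcal/day.

2799 kilocalories daily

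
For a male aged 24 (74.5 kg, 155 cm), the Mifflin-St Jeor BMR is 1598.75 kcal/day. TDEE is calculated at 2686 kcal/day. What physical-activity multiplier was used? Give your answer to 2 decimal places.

Activity factor = TEE ÷ BMR = 2686 ÷ 1598.75 = 1.68.

1.68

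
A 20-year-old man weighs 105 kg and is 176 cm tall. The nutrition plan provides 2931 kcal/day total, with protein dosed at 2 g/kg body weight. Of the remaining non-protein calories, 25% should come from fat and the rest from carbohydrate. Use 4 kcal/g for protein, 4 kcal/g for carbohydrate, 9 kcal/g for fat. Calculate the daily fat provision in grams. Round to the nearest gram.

58 g/day

Protein = 2 × 105 = 210 g → 210 × 4 = 840 kcal.
Non-protein calories = 2931 − 840 = 2091 kcal.
Fat: 25% × 2091 = 522.75 kcal; carbohydrate: 1568.25 kcal.
Fat: 522.75 kcal ÷ 9 kcal/g = 58.0833 g.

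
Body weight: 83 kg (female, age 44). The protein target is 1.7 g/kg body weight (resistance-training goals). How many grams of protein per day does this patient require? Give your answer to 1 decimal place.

141.1 g/day

Protein = 1.7 g/kg × 83 kg = 141.1 g/day.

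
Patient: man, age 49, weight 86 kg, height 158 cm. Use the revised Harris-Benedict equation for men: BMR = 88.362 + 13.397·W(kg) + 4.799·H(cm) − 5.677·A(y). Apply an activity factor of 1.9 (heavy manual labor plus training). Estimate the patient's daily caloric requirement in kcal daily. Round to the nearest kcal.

3269 kcal daily

Harris-Benedict: BMR = 88.362 + 13.397(86) + 4.799(158) − 5.677(49) = 1720.573 kcal/day.
TEE = BMR × activity factor = 1720.573 × 1.9 = 3269.0887 kcal/day.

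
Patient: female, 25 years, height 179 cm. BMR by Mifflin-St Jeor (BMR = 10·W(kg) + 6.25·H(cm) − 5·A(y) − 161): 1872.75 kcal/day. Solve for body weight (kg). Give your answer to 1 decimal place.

1872.75 = 10·W + 6.25(179) − 5(25) − 161
10·W = 1872.75 − 832.75 = 1040, so W = 104 kg.

104.0 kg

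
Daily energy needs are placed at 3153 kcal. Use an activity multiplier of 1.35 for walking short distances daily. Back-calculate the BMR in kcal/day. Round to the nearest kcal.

2336 kcal/day

BMR = TEE ÷ activity factor = 3153 ÷ 1.35 = 2335.5556 kcal/day.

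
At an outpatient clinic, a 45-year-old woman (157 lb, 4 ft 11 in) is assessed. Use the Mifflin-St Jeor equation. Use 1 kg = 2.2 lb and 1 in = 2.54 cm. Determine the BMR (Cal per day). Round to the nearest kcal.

Convert to metric: weight = 157 ÷ 2.2 = 71.3636 kg; height = (4×12 + 11) × 2.54 = 59 × 2.54 = 149.86 cm.
Mifflin-St Jeor (female): BMR = 10(71.3636) + 6.25(149.86) − 5(45) − 161 = 713.6364 + 936.625 − 225 − 161 = 1264.2614 kcal/day.

1264 Cal per day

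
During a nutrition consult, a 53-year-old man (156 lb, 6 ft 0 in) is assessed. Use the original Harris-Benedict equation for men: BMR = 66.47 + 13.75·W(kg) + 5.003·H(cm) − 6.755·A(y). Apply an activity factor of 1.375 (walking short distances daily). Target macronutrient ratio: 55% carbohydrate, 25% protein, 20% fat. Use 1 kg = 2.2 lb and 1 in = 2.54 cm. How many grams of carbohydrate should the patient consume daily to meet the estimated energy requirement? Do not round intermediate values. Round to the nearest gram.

Convert to metric: weight = 156 ÷ 2.2 = 70.9091 kg; height = (6×12 + 0) × 2.54 = 72 × 2.54 = 182.88 cm.
Harris-Benedict: BMR = 66.47 + 13.75(70.9091) + 5.003(182.88) − 6.755(53) = 1598.4036 kcal/day.
TEE = 1598.4036 × 1.375 = 2197.805 kcal/day.
Carbohydrate energy = 55% × 2197.805 = 1208.7928 kcal.
Carbohydrate = 1208.7928 ÷ 4 kcal/g = 302.1982 g.

302 g/day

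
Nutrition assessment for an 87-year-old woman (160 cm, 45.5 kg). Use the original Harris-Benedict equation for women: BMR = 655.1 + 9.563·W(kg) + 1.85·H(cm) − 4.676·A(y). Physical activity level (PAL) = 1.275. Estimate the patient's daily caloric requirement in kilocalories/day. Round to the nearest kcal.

1249 kilocalories/day

Harris-Benedict: BMR = 655.1 + 9.563(45.5) + 1.85(160) − 4.676(87) = 979.4045 kcal/day.
TEE = BMR × activity factor = 979.4045 × 1.275 = 1248.7407 kcal/day.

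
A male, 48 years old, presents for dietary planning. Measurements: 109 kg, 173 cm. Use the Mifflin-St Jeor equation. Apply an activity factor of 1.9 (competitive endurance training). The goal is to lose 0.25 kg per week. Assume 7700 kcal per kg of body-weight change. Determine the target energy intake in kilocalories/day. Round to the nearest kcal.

3404 kilocalories/day

Mifflin-St Jeor (male): BMR = 10(109) + 6.25(173) − 5(48) + 5 = 1090 + 1081.25 − 240 + 5 = 1936.25 kcal/day.
TEE = 1936.25 × 1.9 = 3678.875 kcal/day.
Required daily deficit = 0.25 × 7700 ÷ 7 = 275 kcal/day.
Target intake = 3678.875 − 275 = 3403.875 kcal/day.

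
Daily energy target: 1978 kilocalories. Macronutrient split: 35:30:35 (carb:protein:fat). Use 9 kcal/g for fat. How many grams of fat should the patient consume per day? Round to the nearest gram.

Fat energy = 35% × 1978 = 692.3 kcal.
At 9 kcal/g: 692.3 ÷ 9 = 76.9222 g.

77 g/day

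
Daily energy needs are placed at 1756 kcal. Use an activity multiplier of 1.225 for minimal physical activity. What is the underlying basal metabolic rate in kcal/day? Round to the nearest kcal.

1433 kcal/day

BMR = TEE ÷ activity factor = 1756 ÷ 1.225 = 1433.4694 kcal/day.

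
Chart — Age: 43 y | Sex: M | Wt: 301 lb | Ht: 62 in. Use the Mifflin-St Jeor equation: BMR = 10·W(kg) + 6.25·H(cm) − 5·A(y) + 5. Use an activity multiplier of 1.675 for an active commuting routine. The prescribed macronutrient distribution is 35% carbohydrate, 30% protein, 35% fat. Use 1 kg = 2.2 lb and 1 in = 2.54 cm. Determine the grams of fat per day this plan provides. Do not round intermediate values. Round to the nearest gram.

140 g/day

Convert to metric: weight = 301 ÷ 2.2 = 136.8182 kg; height = 62 × 2.54 = 157.48 cm.
Mifflin-St Jeor (male): BMR = 10(136.8182) + 6.25(157.48) − 5(43) + 5 = 1368.1818 + 984.25 − 215 + 5 = 2142.4318 kcal/day.
TEE = 2142.4318 × 1.675 = 3588.5733 kcal/day.
Fat energy = 35% × 3588.5733 = 1256.0007 kcal.
Fat = 1256.0007 ÷ 9 kcal/g = 139.5556 g.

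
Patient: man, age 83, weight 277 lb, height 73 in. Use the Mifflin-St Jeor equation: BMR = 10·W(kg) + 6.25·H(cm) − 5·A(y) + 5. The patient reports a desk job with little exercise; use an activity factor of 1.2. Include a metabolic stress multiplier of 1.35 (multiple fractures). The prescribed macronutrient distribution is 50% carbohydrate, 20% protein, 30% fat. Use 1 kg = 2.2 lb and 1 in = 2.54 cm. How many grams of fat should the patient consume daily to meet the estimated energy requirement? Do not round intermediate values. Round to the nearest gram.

108 g/day

Convert to metric: weight = 277 ÷ 2.2 = 125.9091 kg; height = 73 × 2.54 = 185.42 cm.
Mifflin-St Jeor (male): BMR = 10(125.9091) + 6.25(185.42) − 5(83) + 5 = 1259.0909 + 1158.875 − 415 + 5 = 2007.9659 kcal/day.
TEE = 2007.9659 × 1.2 = 2409.5591 kcal/day.
With stress factor 1.35: 2409.5591 × 1.35 = 3252.9048 kcal/day.
Fat energy = 30% × 3252.9048 = 975.8714 kcal.
Fat = 975.8714 ÷ 9 kcal/g = 108.4302 g.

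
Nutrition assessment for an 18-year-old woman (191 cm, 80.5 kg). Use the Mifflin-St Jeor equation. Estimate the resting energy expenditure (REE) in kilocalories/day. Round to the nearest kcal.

Mifflin-St Jeor (female): BMR = 10(80.5) + 6.25(191) − 5(18) − 161 = 805 + 1193.75 − 90 − 161 = 1747.75 kcal/day.

1748 kilocalories/day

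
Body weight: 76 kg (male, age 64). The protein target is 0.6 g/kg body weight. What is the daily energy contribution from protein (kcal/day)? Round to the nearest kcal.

182 kcal/day

Protein = 0.6 g/kg × 76 kg = 45.6 g/day.
Protein energy = 45.6 g × 4 kcal/g = 182.4 kcal/day.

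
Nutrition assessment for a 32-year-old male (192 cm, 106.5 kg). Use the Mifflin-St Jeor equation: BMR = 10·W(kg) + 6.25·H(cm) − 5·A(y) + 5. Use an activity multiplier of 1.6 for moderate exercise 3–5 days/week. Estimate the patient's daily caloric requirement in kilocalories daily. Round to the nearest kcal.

3376 kilocalories daily

Mifflin-St Jeor (male): BMR = 10(106.5) + 6.25(192) − 5(32) + 5 = 1065 + 1200 − 160 + 5 = 2110 kcal/day.
TEE = BMR × activity factor = 2110 × 1.6 = 3376 kcal/day.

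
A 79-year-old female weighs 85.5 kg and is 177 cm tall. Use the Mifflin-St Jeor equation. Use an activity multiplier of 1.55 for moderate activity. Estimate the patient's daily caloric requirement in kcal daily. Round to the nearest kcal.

2178 kcal daily

Mifflin-St Jeor (female): BMR = 10(85.5) + 6.25(177) − 5(79) − 161 = 855 + 1106.25 − 395 − 161 = 1405.25 kcal/day.
TEE = BMR × activity factor = 1405.25 × 1.55 = 2178.1375 kcal/day.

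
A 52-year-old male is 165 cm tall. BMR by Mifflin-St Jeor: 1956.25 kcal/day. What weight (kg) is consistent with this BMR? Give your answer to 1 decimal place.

118.0 kg

1956.25 = 10·W + 6.25(165) − 5(52) + 5
10·W = 1956.25 − 776.25 = 1180, so W = 118 kg.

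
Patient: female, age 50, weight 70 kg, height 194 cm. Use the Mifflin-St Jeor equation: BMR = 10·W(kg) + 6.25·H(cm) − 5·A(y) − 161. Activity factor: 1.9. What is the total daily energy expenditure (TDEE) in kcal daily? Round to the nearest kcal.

2853 kcal daily

Mifflin-St Jeor (female): BMR = 10(70) + 6.25(194) − 5(50) − 161 = 700 + 1212.5 − 250 − 161 = 1501.5 kcal/day.
TEE = BMR × activity factor = 1501.5 × 1.9 = 2852.85 kcal/day.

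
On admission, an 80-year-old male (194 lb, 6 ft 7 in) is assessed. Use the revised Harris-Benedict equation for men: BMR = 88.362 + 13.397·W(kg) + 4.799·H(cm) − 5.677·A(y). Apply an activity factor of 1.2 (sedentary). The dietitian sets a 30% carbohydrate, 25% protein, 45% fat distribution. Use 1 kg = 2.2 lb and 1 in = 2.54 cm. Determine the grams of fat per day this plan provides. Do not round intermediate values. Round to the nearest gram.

107 g/day

Convert to metric: weight = 194 ÷ 2.2 = 88.1818 kg; height = (6×12 + 7) × 2.54 = 79 × 2.54 = 200.66 cm.
Harris-Benedict: BMR = 88.362 + 13.397(88.1818) + 4.799(200.66) − 5.677(80) = 1778.5412 kcal/day.
TEE = 1778.5412 × 1.2 = 2134.2494 kcal/day.
Fat energy = 45% × 2134.2494 = 960.4122 kcal.
Fat = 960.4122 ÷ 9 kcal/g = 106.7125 g.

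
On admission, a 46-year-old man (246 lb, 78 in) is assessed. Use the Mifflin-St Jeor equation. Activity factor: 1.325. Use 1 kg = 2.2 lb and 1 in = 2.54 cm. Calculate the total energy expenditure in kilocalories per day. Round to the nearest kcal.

Convert to metric: weight = 246 ÷ 2.2 = 111.8182 kg; height = 78 × 2.54 = 198.12 cm.
Mifflin-St Jeor (male): BMR = 10(111.8182) + 6.25(198.12) − 5(46) + 5 = 1118.1818 + 1238.25 − 230 + 5 = 2131.4318 kcal/day.
TEE = BMR × activity factor = 2131.4318 × 1.325 = 2824.1472 kcal/day.

2824 kilocalories per day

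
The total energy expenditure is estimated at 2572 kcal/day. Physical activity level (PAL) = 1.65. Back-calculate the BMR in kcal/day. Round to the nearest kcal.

1559 kcal/day

BMR = TEE ÷ activity factor = 2572 ÷ 1.65 = 1558.7879 kcal/day.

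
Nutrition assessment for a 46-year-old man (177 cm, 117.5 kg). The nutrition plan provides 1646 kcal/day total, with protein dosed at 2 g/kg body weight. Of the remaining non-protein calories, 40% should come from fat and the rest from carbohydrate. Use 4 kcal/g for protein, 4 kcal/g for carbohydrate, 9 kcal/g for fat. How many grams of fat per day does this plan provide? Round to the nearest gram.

Protein = 2 × 117.5 = 235 g → 235 × 4 = 940 kcal.
Non-protein calories = 1646 − 940 = 706 kcal.
Fat: 40% × 706 = 282.4 kcal; carbohydrate: 423.6 kcal.
Fat: 282.4 kcal ÷ 9 kcal/g = 31.3778 g.

31 g/day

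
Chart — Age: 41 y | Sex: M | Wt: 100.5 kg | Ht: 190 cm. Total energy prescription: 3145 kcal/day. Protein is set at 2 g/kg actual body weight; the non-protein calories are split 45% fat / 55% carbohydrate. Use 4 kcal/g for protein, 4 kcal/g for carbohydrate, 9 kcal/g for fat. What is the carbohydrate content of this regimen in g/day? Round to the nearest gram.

Protein = 2 × 100.5 = 201 g → 201 × 4 = 804 kcal.
Non-protein calories = 3145 − 804 = 2341 kcal.
Fat: 45% × 2341 = 1053.45 kcal; carbohydrate: 1287.55 kcal.
Carbohydrate: 1287.55 kcal ÷ 4 kcal/g = 321.8875 g.

322 g/day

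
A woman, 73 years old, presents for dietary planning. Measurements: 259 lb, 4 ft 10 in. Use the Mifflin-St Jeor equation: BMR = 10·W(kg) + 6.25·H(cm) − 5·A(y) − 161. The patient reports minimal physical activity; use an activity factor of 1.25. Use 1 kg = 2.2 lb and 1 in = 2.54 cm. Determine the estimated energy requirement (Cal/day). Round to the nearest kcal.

Convert to metric: weight = 259 ÷ 2.2 = 117.7273 kg; height = (4×12 + 10) × 2.54 = 58 × 2.54 = 147.32 cm.
Mifflin-St Jeor (female): BMR = 10(117.7273) + 6.25(147.32) − 5(73) − 161 = 1177.2727 + 920.75 − 365 − 161 = 1572.0227 kcal/day.
TEE = BMR × activity factor = 1572.0227 × 1.25 = 1965.0284 kcal/day.

1965 Cal/day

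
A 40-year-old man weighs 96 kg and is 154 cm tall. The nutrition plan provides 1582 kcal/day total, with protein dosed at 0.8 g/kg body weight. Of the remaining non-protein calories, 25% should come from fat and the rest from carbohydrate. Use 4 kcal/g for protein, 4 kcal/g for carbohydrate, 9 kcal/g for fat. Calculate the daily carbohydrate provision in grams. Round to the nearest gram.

Protein = 0.8 × 96 = 76.8 g → 76.8 × 4 = 307.2 kcal.
Non-protein calories = 1582 − 307.2 = 1274.8 kcal.
Fat: 25% × 1274.8 = 318.7 kcal; carbohydrate: 956.1 kcal.
Carbohydrate: 956.1 kcal ÷ 4 kcal/g = 239.025 g.

239 g/day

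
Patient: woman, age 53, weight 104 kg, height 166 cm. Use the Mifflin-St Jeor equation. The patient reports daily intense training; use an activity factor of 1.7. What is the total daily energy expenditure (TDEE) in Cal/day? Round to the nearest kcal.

Mifflin-St Jeor (female): BMR = 10(104) + 6.25(166) − 5(53) − 161 = 1040 + 1037.5 − 265 − 161 = 1651.5 kcal/day.
TEE = BMR × activity factor = 1651.5 × 1.7 = 2807.55 kcal/day.

2808 Cal/day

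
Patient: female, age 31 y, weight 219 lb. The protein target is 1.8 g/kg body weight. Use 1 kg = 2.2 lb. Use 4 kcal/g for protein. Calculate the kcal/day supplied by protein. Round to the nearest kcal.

717 kcal/day

Weight in kg = 219 ÷ 2.2 = 99.5455 kg.
Protein = 1.8 g/kg × 99.5455 kg = 179.1818 g/day.
Protein energy = 179.1818 g × 4 kcal/g = 716.7273 kcal/day.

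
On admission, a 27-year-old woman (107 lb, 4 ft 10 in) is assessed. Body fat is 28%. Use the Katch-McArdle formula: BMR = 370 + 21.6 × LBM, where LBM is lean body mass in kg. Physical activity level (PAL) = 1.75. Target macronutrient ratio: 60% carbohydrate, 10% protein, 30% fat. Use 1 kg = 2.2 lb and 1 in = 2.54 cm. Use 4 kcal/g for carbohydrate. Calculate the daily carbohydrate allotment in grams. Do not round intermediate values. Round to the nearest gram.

296 g/day

Convert to metric: weight = 107 ÷ 2.2 = 48.6364 kg; height = (4×12 + 10) × 2.54 = 58 × 2.54 = 147.32 cm.
LBM = 48.6364 × (1 − 0.28) = 35.0182 kg. Katch-McArdle: BMR = 370 + 21.6 × 35.0182 = 1126.3927 kcal/day.
TEE = 1126.3927 × 1.75 = 1971.1873 kcal/day.
Carbohydrate energy = 60% × 1971.1873 = 1182.7124 kcal.
Carbohydrate = 1182.7124 ÷ 4 kcal/g = 295.6781 g.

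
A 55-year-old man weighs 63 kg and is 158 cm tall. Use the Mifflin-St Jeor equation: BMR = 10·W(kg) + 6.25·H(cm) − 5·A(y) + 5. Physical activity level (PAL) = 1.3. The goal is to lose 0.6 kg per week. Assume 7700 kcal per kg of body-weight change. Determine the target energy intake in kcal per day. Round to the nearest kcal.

1092 kcal per day

Mifflin-St Jeor (male): BMR = 10(63) + 6.25(158) − 5(55) + 5 = 630 + 987.5 − 275 + 5 = 1347.5 kcal/day.
TEE = 1347.5 × 1.3 = 1751.75 kcal/day.
Required daily deficit = 0.6 × 7700 ÷ 7 = 660 kcal/day.
Target intake = 1751.75 − 660 = 1091.75 kcal/day.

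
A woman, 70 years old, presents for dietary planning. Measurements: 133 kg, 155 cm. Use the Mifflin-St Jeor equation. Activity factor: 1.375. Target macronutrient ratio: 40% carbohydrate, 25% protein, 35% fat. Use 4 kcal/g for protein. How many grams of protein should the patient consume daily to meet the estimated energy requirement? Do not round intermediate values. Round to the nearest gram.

154 g/day

Mifflin-St Jeor (female): BMR = 10(133) + 6.25(155) − 5(70) − 161 = 1330 + 968.75 − 350 − 161 = 1787.75 kcal/day.
TEE = 1787.75 × 1.375 = 2458.1563 kcal/day.
Protein energy = 25% × 2458.1563 = 614.5391 kcal.
Protein = 614.5391 ÷ 4 kcal/g = 153.6348 g.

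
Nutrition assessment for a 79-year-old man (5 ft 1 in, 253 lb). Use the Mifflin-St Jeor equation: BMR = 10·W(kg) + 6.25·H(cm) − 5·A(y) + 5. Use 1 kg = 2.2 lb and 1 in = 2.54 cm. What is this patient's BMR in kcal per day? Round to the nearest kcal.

Convert to metric: weight = 253 ÷ 2.2 = 115 kg; height = (5×12 + 1) × 2.54 = 61 × 2.54 = 154.94 cm.
Mifflin-St Jeor (male): BMR = 10(115) + 6.25(154.94) − 5(79) + 5 = 1150 + 968.375 − 395 + 5 = 1728.375 kcal/day.

1728 kcal per day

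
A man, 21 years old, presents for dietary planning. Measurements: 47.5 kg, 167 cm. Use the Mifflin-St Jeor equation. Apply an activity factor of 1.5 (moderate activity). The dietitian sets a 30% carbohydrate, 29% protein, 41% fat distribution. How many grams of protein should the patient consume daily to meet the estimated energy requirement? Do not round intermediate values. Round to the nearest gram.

Mifflin-St Jeor (male): BMR = 10(47.5) + 6.25(167) − 5(21) + 5 = 475 + 1043.75 − 105 + 5 = 1418.75 kcal/day.
TEE = 1418.75 × 1.5 = 2128.125 kcal/day.
Protein energy = 29% × 2128.125 = 617.1563 kcal.
Protein = 617.1563 ÷ 4 kcal/g = 154.2891 g.

154 g/day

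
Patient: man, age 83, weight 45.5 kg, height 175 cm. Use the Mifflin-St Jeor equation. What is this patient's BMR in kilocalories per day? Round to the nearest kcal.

1139 kilocalories per day

Mifflin-St Jeor (male): BMR = 10(45.5) + 6.25(175) − 5(83) + 5 = 455 + 1093.75 − 415 + 5 = 1138.75 kcal/day.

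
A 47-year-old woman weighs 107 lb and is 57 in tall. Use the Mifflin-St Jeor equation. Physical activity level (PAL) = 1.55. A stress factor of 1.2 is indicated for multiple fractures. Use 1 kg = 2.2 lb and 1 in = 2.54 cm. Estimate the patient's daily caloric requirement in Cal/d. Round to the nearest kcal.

1851 Cal/d

Convert to metric: weight = 107 ÷ 2.2 = 48.6364 kg; height = 57 × 2.54 = 144.78 cm.
Mifflin-St Jeor (female): BMR = 10(48.6364) + 6.25(144.78) − 5(47) − 161 = 486.3636 + 904.875 − 235 − 161 = 995.2386 kcal/day.
TEE = BMR × activity factor = 995.2386 × 1.55 = 1542.6199 kcal/day.
Apply stress factor: 1542.6199 × 1.2 = 1851.1439 kcal/day.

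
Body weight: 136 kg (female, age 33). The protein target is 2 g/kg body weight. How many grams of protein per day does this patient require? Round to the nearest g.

Protein = 2 g/kg × 136 kg = 272 g/day.

272 g/day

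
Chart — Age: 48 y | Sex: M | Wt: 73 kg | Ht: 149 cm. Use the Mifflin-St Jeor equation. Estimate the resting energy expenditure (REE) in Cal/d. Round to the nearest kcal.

1426 Cal/d

Mifflin-St Jeor (male): BMR = 10(73) + 6.25(149) − 5(48) + 5 = 730 + 931.25 − 240 + 5 = 1426.25 kcal/day.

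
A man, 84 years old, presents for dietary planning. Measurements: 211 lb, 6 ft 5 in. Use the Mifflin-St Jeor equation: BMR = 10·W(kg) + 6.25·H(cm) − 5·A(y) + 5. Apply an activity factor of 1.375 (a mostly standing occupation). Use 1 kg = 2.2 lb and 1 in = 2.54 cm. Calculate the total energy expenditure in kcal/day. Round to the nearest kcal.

Convert to metric: weight = 211 ÷ 2.2 = 95.9091 kg; height = (6×12 + 5) × 2.54 = 77 × 2.54 = 195.58 cm.
Mifflin-St Jeor (male): BMR = 10(95.9091) + 6.25(195.58) − 5(84) + 5 = 959.0909 + 1222.375 − 420 + 5 = 1766.4659 kcal/day.
TEE = BMR × activity factor = 1766.4659 × 1.375 = 2428.8906 kcal/day.

2429 kcal/day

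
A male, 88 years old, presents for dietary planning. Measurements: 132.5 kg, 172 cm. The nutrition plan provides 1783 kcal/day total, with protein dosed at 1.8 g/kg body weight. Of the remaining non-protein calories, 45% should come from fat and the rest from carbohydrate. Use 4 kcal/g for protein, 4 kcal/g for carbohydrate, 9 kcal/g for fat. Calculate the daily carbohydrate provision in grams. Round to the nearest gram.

Protein = 1.8 × 132.5 = 238.5 g → 238.5 × 4 = 954 kcal.
Non-protein calories = 1783 − 954 = 829 kcal.
Fat: 45% × 829 = 373.05 kcal; carbohydrate: 455.95 kcal.
Carbohydrate: 455.95 kcal ÷ 4 kcal/g = 113.9875 g.

114 g/day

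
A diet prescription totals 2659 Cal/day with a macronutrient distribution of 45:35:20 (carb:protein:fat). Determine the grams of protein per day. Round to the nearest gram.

233 g/day

Protein energy = 35% × 2659 = 930.65 kcal.
At 4 kcal/g: 930.65 ÷ 4 = 232.6625 g.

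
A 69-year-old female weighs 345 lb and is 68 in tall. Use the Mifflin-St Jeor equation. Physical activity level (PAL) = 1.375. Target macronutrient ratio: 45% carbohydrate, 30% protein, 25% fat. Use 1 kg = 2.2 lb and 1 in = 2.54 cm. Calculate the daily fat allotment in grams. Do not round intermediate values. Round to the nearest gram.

Convert to metric: weight = 345 ÷ 2.2 = 156.8182 kg; height = 68 × 2.54 = 172.72 cm.
Mifflin-St Jeor (female): BMR = 10(156.8182) + 6.25(172.72) − 5(69) − 161 = 1568.1818 + 1079.5 − 345 − 161 = 2141.6818 kcal/day.
TEE = 2141.6818 × 1.375 = 2944.8125 kcal/day.
Fat energy = 25% × 2944.8125 = 736.2031 kcal.
Fat = 736.2031 ÷ 9 kcal/g = 81.8003 g.

82 g/day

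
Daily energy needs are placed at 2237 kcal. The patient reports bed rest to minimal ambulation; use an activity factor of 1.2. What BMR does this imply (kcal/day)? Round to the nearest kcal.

BMR = TEE ÷ activity factor = 2237 ÷ 1.2 = 1864.1667 kcal/day.

1864 kcal/day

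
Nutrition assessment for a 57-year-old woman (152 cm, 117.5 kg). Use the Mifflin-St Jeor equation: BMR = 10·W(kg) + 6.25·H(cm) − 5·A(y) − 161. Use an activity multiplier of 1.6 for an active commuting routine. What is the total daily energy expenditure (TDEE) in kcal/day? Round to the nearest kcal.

2686 kcal/day

Mifflin-St Jeor (female): BMR = 10(117.5) + 6.25(152) − 5(57) − 161 = 1175 + 950 − 285 − 161 = 1679 kcal/day.
TEE = BMR × activity factor = 1679 × 1.6 = 2686.4 kcal/day.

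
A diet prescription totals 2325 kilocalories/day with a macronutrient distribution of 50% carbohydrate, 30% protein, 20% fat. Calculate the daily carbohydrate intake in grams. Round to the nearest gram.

Carbohydrate energy = 50% × 2325 = 1162.5 kcal.
At 4 kcal/g: 1162.5 ÷ 4 = 290.625 g.

291 g/day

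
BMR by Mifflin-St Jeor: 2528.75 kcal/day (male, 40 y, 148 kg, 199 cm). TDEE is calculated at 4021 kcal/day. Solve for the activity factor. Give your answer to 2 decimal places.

Activity factor = TEE ÷ BMR = 4021 ÷ 2528.75 = 1.59.

1.59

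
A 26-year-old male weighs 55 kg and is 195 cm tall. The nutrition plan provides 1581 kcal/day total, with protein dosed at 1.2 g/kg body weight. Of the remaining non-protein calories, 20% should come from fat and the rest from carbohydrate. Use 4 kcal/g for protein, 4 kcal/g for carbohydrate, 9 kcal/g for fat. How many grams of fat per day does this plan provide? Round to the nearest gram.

Protein = 1.2 × 55 = 66 g → 66 × 4 = 264 kcal.
Non-protein calories = 1581 − 264 = 1317 kcal.
Fat: 20% × 1317 = 263.4 kcal; carbohydrate: 1053.6 kcal.
Fat: 263.4 kcal ÷ 9 kcal/g = 29.2667 g.

29 g/day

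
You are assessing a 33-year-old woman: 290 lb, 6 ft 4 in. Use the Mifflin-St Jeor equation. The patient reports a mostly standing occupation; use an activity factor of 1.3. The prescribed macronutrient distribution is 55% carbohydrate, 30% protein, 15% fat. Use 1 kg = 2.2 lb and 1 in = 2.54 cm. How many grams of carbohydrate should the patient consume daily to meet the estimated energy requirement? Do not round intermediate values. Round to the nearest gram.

Convert to metric: weight = 290 ÷ 2.2 = 131.8182 kg; height = (6×12 + 4) × 2.54 = 76 × 2.54 = 193.04 cm.
Mifflin-St Jeor (female): BMR = 10(131.8182) + 6.25(193.04) − 5(33) − 161 = 1318.1818 + 1206.5 − 165 − 161 = 2198.6818 kcal/day.
TEE = 2198.6818 × 1.3 = 2858.2864 kcal/day.
Carbohydrate energy = 55% × 2858.2864 = 1572.0575 kcal.
Carbohydrate = 1572.0575 ÷ 4 kcal/g = 393.0144 g.

393 g/day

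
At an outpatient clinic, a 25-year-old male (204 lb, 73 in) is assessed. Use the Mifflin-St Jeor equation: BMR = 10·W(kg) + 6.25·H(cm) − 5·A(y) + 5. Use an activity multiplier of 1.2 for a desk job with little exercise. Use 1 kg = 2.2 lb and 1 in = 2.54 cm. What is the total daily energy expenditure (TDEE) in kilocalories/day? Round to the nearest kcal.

Convert to metric: weight = 204 ÷ 2.2 = 92.7273 kg; height = 73 × 2.54 = 185.42 cm.
Mifflin-St Jeor (male): BMR = 10(92.7273) + 6.25(185.42) − 5(25) + 5 = 927.2727 + 1158.875 − 125 + 5 = 1966.1477 kcal/day.
TEE = BMR × activity factor = 1966.1477 × 1.2 = 2359.3773 kcal/day.

2359 kilocalories/day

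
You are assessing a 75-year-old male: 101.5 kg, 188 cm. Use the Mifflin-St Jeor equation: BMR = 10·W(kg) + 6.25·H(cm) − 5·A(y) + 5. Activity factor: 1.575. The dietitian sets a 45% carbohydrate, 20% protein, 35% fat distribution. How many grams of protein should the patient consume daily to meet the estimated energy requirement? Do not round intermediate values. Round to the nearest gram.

Mifflin-St Jeor (male): BMR = 10(101.5) + 6.25(188) − 5(75) + 5 = 1015 + 1175 − 375 + 5 = 1820 kcal/day.
TEE = 1820 × 1.575 = 2866.5 kcal/day.
Protein energy = 20% × 2866.5 = 573.3 kcal.
Protein = 573.3 ÷ 4 kcal/g = 143.325 g.

143 g/day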